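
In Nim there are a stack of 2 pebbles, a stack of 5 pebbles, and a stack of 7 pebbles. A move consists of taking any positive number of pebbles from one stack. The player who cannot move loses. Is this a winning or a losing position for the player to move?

Losing position

Compute the nim-sum pairwise:
2 ⊕ 5 = 7
7 ⊕ 7 = 0
The nim-sum is 0, so this is a P-position: the player to move is in a losing position under optimal play.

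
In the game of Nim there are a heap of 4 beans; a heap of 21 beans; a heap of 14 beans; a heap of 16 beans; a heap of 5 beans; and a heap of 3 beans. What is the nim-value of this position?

9

Nim-sum: 4 XOR 21 XOR 14 XOR 16 XOR 5 XOR 3 = 9.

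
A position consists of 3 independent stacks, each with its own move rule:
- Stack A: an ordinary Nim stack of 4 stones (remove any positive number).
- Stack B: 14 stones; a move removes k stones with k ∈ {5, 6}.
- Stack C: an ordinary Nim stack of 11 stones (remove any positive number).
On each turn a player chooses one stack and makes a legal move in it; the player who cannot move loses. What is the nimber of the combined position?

15

Stack A is a plain Nim stack of size 4, so its Grundy value is 4.
Grundy values for stack B (subtraction set {5, 6}):
k:     0  1  2  3  4  5  6  7  8  9 10 11 12 13 14
g(k):  0  0  0  0  0  1  1  1  1  1  2  0  0  0  0
So g(14) = 0.
Stack C is a plain Nim stack of size 11, so its Grundy value is 11.
The value of a disjunctive sum is the nim-sum of the parts.
Combined value = 4 XOR 0 XOR 11 = 15.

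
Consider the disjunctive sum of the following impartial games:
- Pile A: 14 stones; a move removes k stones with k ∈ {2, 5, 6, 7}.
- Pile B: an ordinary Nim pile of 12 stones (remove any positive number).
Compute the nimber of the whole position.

For pile A, compute g(0), g(1), … with moves {2, 5, 6, 7}:
k:     0  1  2  3  4  5  6  7  8  9 10 11 12 13 14
g(k):  0  0  1  1  0  2  1  3  2  2  3  3  0  0  1
So g(14) = 1.
Pile B is a plain Nim pile of size 12, so its Grundy value is 12.
By the Sprague-Grundy theorem, the Grundy value of a sum of independent games is the XOR of the component values.
Combined value = 1 ⊕ 12 = 13.

13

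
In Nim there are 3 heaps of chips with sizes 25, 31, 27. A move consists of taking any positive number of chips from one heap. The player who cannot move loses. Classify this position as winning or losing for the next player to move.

Winning position

Bitwise XOR of the heap sizes:
  11001  (25)
  11111  (31)
  11011  (27)
  -----
  11101  (29)
The nim-sum is 29 ≠ 0, so this is an N-position: the player to move can win.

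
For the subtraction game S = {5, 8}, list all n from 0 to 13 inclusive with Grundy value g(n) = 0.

0, 1, 2, 3, 4, 13

Grundy values for subtraction set {5, 8}:
g(0) = mex{} = 0
g(1) = mex{} = 0
g(2) = mex{} = 0
g(3) = mex{} = 0
g(4) = mex{} = 0
g(5) = mex{0} = 1
g(6) = mex{0} = 1
g(7) = mex{0} = 1
g(8) = mex{0} = 1
g(9) = mex{0} = 1
g(10) = mex{0,1} = 2
g(11) = mex{0,1} = 2
g(12) = mex{0,1} = 2
g(13) = mex{1} = 0
The P-positions (g = 0) in 0..13 are 0, 1, 2, 3, 4, 13.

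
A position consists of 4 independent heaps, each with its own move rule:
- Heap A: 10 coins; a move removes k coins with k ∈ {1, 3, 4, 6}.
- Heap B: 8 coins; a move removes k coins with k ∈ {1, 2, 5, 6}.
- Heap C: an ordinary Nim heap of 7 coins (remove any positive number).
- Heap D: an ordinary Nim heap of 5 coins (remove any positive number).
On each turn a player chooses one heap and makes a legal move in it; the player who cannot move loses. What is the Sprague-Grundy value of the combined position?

Grundy values for heap A (subtraction set {1, 3, 4, 6}):
k:     0  1  2  3  4  5  6  7  8  9 10
g(k):  0  1  0  1  2  3  2  0  1  0  1
So g(10) = 1.
Grundy values for heap B (subtraction set {1, 2, 5, 6}):
k:     0  1  2  3  4  5  6  7  8
g(k):  0  1  2  0  1  2  3  0  1
So g(8) = 1.
Heap C is a plain Nim heap of size 7, so its Grundy value is 7.
Heap D is a plain Nim heap of size 5, so its Grundy value is 5.
The value of a disjunctive sum is the nim-sum of the parts.
Combined value = 1 ⊕ 1 ⊕ 7 ⊕ 5 = 2.

2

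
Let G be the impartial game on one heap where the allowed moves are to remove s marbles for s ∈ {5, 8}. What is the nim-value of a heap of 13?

0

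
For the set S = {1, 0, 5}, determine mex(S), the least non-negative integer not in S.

2

The values 0, 1 are all present; 2 is the first non-negative integer missing from the set.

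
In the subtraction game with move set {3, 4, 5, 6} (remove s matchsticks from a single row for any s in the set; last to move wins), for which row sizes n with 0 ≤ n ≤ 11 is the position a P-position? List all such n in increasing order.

0, 1, 2, 9, 10, 11

Compute g(0), g(1), … for moves {3, 4, 5, 6}:
g(0) = mex{} = 0
g(1) = mex{} = 0
g(2) = mex{} = 0
g(3) = mex{0} = 1
g(4) = mex{0} = 1
g(5) = mex{0} = 1
g(6) = mex{0,1} = 2
g(7) = mex{0,1} = 2
g(8) = mex{0,1} = 2
g(9) = mex{1,2} = 0
g(10) = mex{1,2} = 0
g(11) = mex{1,2} = 0
The P-positions (g = 0) in 0..11 are 0, 1, 2, 9, 10, 11.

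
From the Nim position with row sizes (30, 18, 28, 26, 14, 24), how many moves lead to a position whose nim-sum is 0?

Compute the nim-sum pairwise:
30 ⊕ 18 = 12
12 ⊕ 28 = 16
16 ⊕ 26 = 10
10 ⊕ 14 = 4
4 ⊕ 24 = 28
The overall nim-sum is X = 28. A row of size p has a winning move iff p XOR X < p (reduce it to p XOR X).
  30: 30 XOR 28 = 2 < 30 — winning move (to 2).
  18: 18 XOR 28 = 14 < 18 — winning move (to 14).
  28: 28 XOR 28 = 0 < 28 — winning move (to 0).
  26: 26 XOR 28 = 6 < 26 — winning move (to 6).
  14: 14 XOR 28 = 18 ≥ 14 — no move.
  24: 24 XOR 28 = 4 < 24 — winning move (to 4).
That gives 5 winning moves.

5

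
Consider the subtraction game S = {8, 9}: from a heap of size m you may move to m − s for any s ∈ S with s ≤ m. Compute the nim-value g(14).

Compute g(0), g(1), … for moves {8, 9}:
g(0) = mex{} = 0
g(1) = mex{} = 0
g(2) = mex{} = 0
g(3) = mex{} = 0
g(4) = mex{} = 0
g(5) = mex{} = 0
g(6) = mex{} = 0
g(7) = mex{} = 0
g(8) = mex{0} = 1
g(9) = mex{0} = 1
g(10) = mex{0} = 1
g(11) = mex{0} = 1
g(12) = mex{0} = 1
g(13) = mex{0} = 1
g(14) = mex{0} = 1
So g(14) = 1.

1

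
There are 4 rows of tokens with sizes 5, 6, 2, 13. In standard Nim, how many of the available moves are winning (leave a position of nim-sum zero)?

1

Nim-sum: 5 XOR 6 XOR 2 XOR 13 = 12.
The overall nim-sum is X = 12. A row of size p has a winning move iff p XOR X < p (reduce it to p XOR X).
  5: 5 XOR 12 = 9 ≥ 5 — no move.
  6: 6 XOR 12 = 10 ≥ 6 — no move.
  2: 2 XOR 12 = 14 ≥ 2 — no move.
  13: 13 XOR 12 = 1 < 13 — winning move (to 1).
That gives 1 winning move.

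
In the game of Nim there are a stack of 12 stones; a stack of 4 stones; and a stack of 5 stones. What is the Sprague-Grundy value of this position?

13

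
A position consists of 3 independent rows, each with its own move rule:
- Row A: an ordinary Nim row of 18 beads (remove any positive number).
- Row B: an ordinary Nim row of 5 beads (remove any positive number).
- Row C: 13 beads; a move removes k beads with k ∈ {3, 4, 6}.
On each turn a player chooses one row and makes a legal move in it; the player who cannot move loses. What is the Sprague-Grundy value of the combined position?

Row A is a plain Nim row of size 18, so its Grundy value is 18.
Row B is a plain Nim row of size 5, so its Grundy value is 5.
Build the Grundy sequence for row C with g(k) = mex{g(k−s) : s ∈ {3, 4, 6}, s ≤ k}:
g(0) = mex{} = 0
g(1) = mex{} = 0
g(2) = mex{} = 0
g(3) = mex{0} = 1
g(4) = mex{0} = 1
g(5) = mex{0} = 1
g(6) = mex{0,1} = 2
g(7) = mex{0,1} = 2
g(8) = mex{0,1} = 2
g(9) = mex{1,2} = 0
g(10) = mex{1,2} = 0
g(11) = mex{1,2} = 0
g(12) = mex{0,2} = 1
g(13) = mex{0,2} = 1
So g(13) = 1.
The value of a disjunctive sum is the nim-sum of the parts.
Combined value = 18 XOR 5 XOR 1 = 22.

22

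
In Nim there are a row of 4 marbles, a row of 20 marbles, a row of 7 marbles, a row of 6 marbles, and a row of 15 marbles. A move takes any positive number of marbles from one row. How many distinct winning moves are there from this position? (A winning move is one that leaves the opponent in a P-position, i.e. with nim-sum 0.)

1

Compute the nim-sum pairwise:
4 ⊕ 20 = 16
16 ⊕ 7 = 23
23 ⊕ 6 = 17
17 ⊕ 15 = 30
The overall nim-sum is X = 30. A row of size p has a winning move iff p XOR X < p (reduce it to p XOR X).
  4: 4 XOR 30 = 26 ≥ 4 — no move.
  20: 20 XOR 30 = 10 < 20 — winning move (to 10).
  7: 7 XOR 30 = 25 ≥ 7 — no move.
  6: 6 XOR 30 = 24 ≥ 6 — no move.
  15: 15 XOR 30 = 17 ≥ 15 — no move.
That gives 1 winning move.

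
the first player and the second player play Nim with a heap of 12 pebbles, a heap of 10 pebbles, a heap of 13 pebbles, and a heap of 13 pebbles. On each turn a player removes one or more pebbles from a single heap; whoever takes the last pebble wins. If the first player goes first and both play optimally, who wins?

Bitwise XOR of the heap sizes:
  1100  (12)
  1010  (10)
  1101  (13)
  1101  (13)
  ----
  0110  (6)
The nim-sum is 6 ≠ 0, so this is an N-position: the player to move can win; the first player has a winning move.

the first player wins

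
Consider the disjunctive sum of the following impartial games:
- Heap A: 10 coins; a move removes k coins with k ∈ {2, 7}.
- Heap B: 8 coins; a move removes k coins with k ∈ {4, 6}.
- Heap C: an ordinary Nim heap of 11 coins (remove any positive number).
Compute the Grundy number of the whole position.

Build the Grundy sequence for heap A with g(k) = mex{g(k−s) : s ∈ {2, 7}, s ≤ k}:
k:     0  1  2  3  4  5  6  7  8  9 10
g(k):  0  0  1  1  0  0  1  1  2  0  0
So g(10) = 0.
Grundy values for heap B (subtraction set {4, 6}):
g(0) = mex{} = 0
g(1) = mex{} = 0
g(2) = mex{} = 0
g(3) = mex{} = 0
g(4) = mex{0} = 1
g(5) = mex{0} = 1
g(6) = mex{0} = 1
g(7) = mex{0} = 1
g(8) = mex{0,1} = 2
So g(8) = 2.
Heap C is a plain Nim heap of size 11, so its Grundy value is 11.
By the Sprague-Grundy theorem, the Grundy value of a sum of independent games is the XOR of the component values.
Combined value = 0 XOR 2 XOR 11 = 9.

9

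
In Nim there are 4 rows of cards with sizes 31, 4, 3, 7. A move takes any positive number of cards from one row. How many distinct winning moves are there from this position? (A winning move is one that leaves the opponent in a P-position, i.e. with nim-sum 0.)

1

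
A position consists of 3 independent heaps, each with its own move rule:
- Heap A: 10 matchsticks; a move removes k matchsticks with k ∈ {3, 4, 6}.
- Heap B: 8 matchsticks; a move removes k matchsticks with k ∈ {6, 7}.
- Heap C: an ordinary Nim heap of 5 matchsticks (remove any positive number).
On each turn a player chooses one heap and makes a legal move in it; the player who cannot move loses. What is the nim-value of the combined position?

For heap A, compute g(0), g(1), … with moves {3, 4, 6}:
g(0) = mex{} = 0
g(1) = mex{} = 0
g(2) = mex{} = 0
g(3) = mex{0} = 1
g(4) = mex{0} = 1
g(5) = mex{0} = 1
g(6) = mex{0,1} = 2
g(7) = mex{0,1} = 2
g(8) = mex{0,1} = 2
g(9) = mex{1,2} = 0
g(10) = mex{1,2} = 0
So g(10) = 0.
For heap B, compute g(0), g(1), … with moves {6, 7}:
k:     0  1  2  3  4  5  6  7  8
g(k):  0  0  0  0  0  0  1  1  1
So g(8) = 1.
Heap C is a plain Nim heap of size 5, so its Grundy value is 5.
The value of a disjunctive sum is the nim-sum of the parts.
Combined value = 0 XOR 1 XOR 5 = 4.

4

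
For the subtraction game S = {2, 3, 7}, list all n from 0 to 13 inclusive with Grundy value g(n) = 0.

0, 1, 5, 6, 10, 11

Grundy values for subtraction set {2, 3, 7}:
g(0) = mex{} = 0
g(1) = mex{} = 0
g(2) = mex{0} = 1
g(3) = mex{0} = 1
g(4) = mex{0,1} = 2
g(5) = mex{1} = 0
g(6) = mex{1,2} = 0
g(7) = mex{0,2} = 1
g(8) = mex{0} = 1
g(9) = mex{0,1} = 2
g(10) = mex{1} = 0
g(11) = mex{1,2} = 0
g(12) = mex{0,2} = 1
g(13) = mex{0} = 1
The P-positions (g = 0) in 0..13 are 0, 1, 5, 6, 10, 11.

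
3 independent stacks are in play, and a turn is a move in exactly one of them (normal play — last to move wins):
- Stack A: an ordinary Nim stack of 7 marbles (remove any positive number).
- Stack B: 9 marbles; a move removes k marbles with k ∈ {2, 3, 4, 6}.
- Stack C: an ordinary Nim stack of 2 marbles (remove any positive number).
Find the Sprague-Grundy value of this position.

5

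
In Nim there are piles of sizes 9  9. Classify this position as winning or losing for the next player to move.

Losing position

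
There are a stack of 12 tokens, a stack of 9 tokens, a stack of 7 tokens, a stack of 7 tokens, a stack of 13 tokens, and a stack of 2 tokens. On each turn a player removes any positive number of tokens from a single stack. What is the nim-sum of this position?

10

Nim-sum: 12 ⊕ 9 ⊕ 7 ⊕ 7 ⊕ 13 ⊕ 2 = 10.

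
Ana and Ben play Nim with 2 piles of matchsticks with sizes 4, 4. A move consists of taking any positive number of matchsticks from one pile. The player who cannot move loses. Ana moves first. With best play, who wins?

Ben wins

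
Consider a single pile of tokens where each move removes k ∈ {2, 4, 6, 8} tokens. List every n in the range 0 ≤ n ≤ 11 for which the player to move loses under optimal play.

0, 1, 10, 11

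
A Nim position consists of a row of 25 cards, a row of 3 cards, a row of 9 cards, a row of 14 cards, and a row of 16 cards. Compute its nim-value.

Write each in binary and XOR column by column:
  11001  (25)
  00011  (3)
  01001  (9)
  01110  (14)
  10000  (16)
  -----
  01101  (13)

13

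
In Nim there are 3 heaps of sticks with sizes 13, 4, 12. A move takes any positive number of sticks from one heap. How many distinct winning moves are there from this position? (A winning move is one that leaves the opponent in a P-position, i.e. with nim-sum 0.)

Bitwise XOR of the heap sizes:
  1101  (13)
  0100  (4)
  1100  (12)
  ----
  0101  (5)
The overall nim-sum is X = 5. A heap of size p has a winning move iff p XOR X < p (reduce it to p XOR X).
  13: 13 XOR 5 = 8 < 13 — winning move (to 8).
  4: 4 XOR 5 = 1 < 4 — winning move (to 1).
  12: 12 XOR 5 = 9 < 12 — winning move (to 9).
That gives 3 winning moves.

3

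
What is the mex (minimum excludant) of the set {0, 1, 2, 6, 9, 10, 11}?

3

The values 0, 1, 2 are all present; 3 is the first non-negative integer missing from the set.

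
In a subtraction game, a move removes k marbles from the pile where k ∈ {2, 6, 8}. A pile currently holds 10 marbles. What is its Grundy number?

3

Build the Grundy sequence with g(k) = mex{g(k−s) : s ∈ {2, 6, 8}, s ≤ k}:
g(0) = mex{} = 0
g(1) = mex{} = 0
g(2) = mex{0} = 1
g(3) = mex{0} = 1
g(4) = mex{1} = 0
g(5) = mex{1} = 0
g(6) = mex{0} = 1
g(7) = mex{0} = 1
g(8) = mex{0,1} = 2
g(9) = mex{0,1} = 2
g(10) = mex{0,1,2} = 3
So g(10) = 3.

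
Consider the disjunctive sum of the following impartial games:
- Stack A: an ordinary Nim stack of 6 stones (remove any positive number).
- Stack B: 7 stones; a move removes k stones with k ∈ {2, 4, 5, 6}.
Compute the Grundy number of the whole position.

5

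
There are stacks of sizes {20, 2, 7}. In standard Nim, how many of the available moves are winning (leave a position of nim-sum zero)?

1

Compute the nim-sum pairwise:
20 XOR 2 = 22
22 XOR 7 = 17
The overall nim-sum is X = 17. A stack of size p has a winning move iff p XOR X < p (reduce it to p XOR X).
  20: 20 XOR 17 = 5 < 20 — winning move (to 5).
  2: 2 XOR 17 = 19 ≥ 2 — no move.
  7: 7 XOR 17 = 22 ≥ 7 — no move.
That gives 1 winning move.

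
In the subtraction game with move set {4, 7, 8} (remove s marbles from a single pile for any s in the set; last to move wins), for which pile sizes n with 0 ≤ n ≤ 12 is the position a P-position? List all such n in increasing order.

Build the Grundy sequence with g(k) = mex{g(k−s) : s ∈ {4, 7, 8}, s ≤ k}:
k:     0  1  2  3  4  5  6  7  8  9 10 11 12
g(k):  0  0  0  0  1  1  1  1  2  2  2  2  0
The P-positions (g = 0) in 0..12 are 0, 1, 2, 3, 12.

0, 1, 2, 3, 12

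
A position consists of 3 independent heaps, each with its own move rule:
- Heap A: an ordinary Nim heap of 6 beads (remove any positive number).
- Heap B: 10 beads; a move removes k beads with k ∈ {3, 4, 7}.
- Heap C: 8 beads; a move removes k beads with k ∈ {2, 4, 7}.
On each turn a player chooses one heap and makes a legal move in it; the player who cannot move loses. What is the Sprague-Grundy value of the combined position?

Heap A is a plain Nim heap of size 6, so its Grundy value is 6.
Build the Grundy sequence for heap B with g(k) = mex{g(k−s) : s ∈ {3, 4, 7}, s ≤ k}:
k:     0  1  2  3  4  5  6  7  8  9 10
g(k):  0  0  0  1  1  1  2  2  2  3  0
So g(10) = 0.
For heap C, compute g(0), g(1), … with moves {2, 4, 7}:
g(0) = mex{} = 0
g(1) = mex{} = 0
g(2) = mex{0} = 1
g(3) = mex{0} = 1
g(4) = mex{0,1} = 2
g(5) = mex{0,1} = 2
g(6) = mex{1,2} = 0
g(7) = mex{0,1,2} = 3
g(8) = mex{0,2} = 1
So g(8) = 1.
The value of a disjunctive sum is the nim-sum of the parts.
Combined value = 6 ⊕ 0 ⊕ 1 = 7.

7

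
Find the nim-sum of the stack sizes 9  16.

25

Bitwise XOR of the heap sizes:
  01001  (9)
  10000  (16)
  -----
  11001  (25)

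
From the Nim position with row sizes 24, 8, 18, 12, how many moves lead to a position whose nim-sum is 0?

3

Write each in binary and XOR column by column:
  11000  (24)
  01000  (8)
  10010  (18)
  01100  (12)
  -----
  01110  (14)
The overall nim-sum is X = 14. A row of size p has a winning move iff p XOR X < p (reduce it to p XOR X).
  24: 24 XOR 14 = 22 < 24 — winning move (to 22).
  8: 8 XOR 14 = 6 < 8 — winning move (to 6).
  18: 18 XOR 14 = 28 ≥ 18 — no move.
  12: 12 XOR 14 = 2 < 12 — winning move (to 2).
That gives 3 winning moves.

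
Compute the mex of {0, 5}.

1

0 is in the set but 1 is not, so the mex is 1.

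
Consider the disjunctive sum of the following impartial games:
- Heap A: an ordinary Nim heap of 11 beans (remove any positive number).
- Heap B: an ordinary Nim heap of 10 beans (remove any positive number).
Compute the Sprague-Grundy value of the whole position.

1

Heap A is a plain Nim heap of size 11, so its Grundy value is 11.
Heap B is a plain Nim heap of size 10, so its Grundy value is 10.
The value of a disjunctive sum is the nim-sum of the parts.
Combined value = 11 XOR 10 = 1.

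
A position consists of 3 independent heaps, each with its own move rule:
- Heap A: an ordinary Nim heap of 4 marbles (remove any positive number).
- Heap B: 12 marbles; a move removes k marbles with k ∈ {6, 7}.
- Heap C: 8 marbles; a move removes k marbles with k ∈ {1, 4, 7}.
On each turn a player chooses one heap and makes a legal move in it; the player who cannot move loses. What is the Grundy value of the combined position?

6

Heap A is a plain Nim heap of size 4, so its Grundy value is 4.
For heap B, compute g(0), g(1), … with moves {6, 7}:
g(0) = mex{} = 0
g(1) = mex{} = 0
g(2) = mex{} = 0
g(3) = mex{} = 0
g(4) = mex{} = 0
g(5) = mex{} = 0
g(6) = mex{0} = 1
g(7) = mex{0} = 1
g(8) = mex{0} = 1
g(9) = mex{0} = 1
g(10) = mex{0} = 1
g(11) = mex{0} = 1
g(12) = mex{0,1} = 2
So g(12) = 2.
For heap C, compute g(0), g(1), … with moves {1, 4, 7}:
k:     0  1  2  3  4  5  6  7  8
g(k):  0  1  0  1  2  0  1  2  0
So g(8) = 0.
By the Sprague-Grundy theorem, the Grundy value of a sum of independent games is the XOR of the component values.
Combined value = 4 ⊕ 2 ⊕ 0 = 6.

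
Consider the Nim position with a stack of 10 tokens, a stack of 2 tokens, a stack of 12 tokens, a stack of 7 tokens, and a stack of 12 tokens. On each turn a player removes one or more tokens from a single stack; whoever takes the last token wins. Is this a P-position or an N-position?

N-position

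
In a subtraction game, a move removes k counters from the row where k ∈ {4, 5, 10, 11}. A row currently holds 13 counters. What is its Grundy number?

1

Compute g(0), g(1), … for moves {4, 5, 10, 11}:
g(0) = mex{} = 0
g(1) = mex{} = 0
g(2) = mex{} = 0
g(3) = mex{} = 0
g(4) = mex{0} = 1
g(5) = mex{0} = 1
g(6) = mex{0} = 1
g(7) = mex{0} = 1
g(8) = mex{0,1} = 2
g(9) = mex{1} = 0
g(10) = mex{0,1} = 2
g(11) = mex{0,1} = 2
g(12) = mex{0,1,2} = 3
g(13) = mex{0,2} = 1
So g(13) = 1.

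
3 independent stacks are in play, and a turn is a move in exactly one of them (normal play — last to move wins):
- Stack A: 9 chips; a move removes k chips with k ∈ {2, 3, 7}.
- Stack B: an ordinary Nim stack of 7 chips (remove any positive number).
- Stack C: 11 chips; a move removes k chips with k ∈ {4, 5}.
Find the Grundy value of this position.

For stack A, compute g(0), g(1), … with moves {2, 3, 7}:
k:     0  1  2  3  4  5  6  7  8  9
g(k):  0  0  1  1  2  0  0  1  1  2
So g(9) = 2.
Stack B is a plain Nim stack of size 7, so its Grundy value is 7.
Grundy values for stack C (subtraction set {4, 5}):
k:     0  1  2  3  4  5  6  7  8  9 10 11
g(k):  0  0  0  0  1  1  1  1  2  0  0  0
So g(11) = 0.
The value of a disjunctive sum is the nim-sum of the parts.
Combined value = 2 ⊕ 7 ⊕ 0 = 5.

5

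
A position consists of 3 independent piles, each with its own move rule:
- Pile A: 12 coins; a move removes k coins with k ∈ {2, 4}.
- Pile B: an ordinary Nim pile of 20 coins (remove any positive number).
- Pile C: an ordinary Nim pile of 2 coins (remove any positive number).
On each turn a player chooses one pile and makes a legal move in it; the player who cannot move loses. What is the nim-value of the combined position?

For pile A, compute g(0), g(1), … with moves {2, 4}:
k:     0  1  2  3  4  5  6  7  8  9 10 11 12
g(k):  0  0  1  1  2  2  0  0  1  1  2  2  0
So g(12) = 0.
Pile B is a plain Nim pile of size 20, so its Grundy value is 20.
Pile C is a plain Nim pile of size 2, so its Grundy value is 2.
By the Sprague-Grundy theorem, the Grundy value of a sum of independent games is the XOR of the component values.
Combined value = 0 ⊕ 20 ⊕ 2 = 22.

22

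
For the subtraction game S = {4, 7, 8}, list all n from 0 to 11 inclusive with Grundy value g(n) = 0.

0, 1, 2, 3

Build the Grundy sequence with g(k) = mex{g(k−s) : s ∈ {4, 7, 8}, s ≤ k}:
k:     0  1  2  3  4  5  6  7  8  9 10 11
g(k):  0  0  0  0  1  1  1  1  2  2  2  2
The P-positions (g = 0) in 0..11 are 0, 1, 2, 3.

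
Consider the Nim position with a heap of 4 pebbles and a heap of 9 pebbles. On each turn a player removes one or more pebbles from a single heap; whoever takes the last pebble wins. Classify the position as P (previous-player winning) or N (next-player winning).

Nim-sum: 4 ⊕ 9 = 13.
The nim-sum is 13 ≠ 0, so this is an N-position: the player to move can win.

N-position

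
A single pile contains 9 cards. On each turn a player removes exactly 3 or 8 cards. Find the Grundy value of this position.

1

Compute g(0), g(1), … for moves {3, 8}:
k:     0  1  2  3  4  5  6  7  8  9
g(k):  0  0  0  1  1  1  0  0  2  1
So g(9) = 1.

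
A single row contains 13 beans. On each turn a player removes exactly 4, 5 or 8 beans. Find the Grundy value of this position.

0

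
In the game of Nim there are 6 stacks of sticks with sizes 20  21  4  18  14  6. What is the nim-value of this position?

31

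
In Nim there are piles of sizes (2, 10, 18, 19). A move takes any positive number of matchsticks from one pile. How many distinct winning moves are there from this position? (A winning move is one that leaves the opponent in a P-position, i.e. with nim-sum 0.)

1

Write each in binary and XOR column by column:
  00010  (2)
  01010  (10)
  10010  (18)
  10011  (19)
  -----
  01001  (9)
The overall nim-sum is X = 9. A pile of size p has a winning move iff p XOR X < p (reduce it to p XOR X).
  2: 2 XOR 9 = 11 ≥ 2 — no move.
  10: 10 XOR 9 = 3 < 10 — winning move (to 3).
  18: 18 XOR 9 = 27 ≥ 18 — no move.
  19: 19 XOR 9 = 26 ≥ 19 — no move.
That gives 1 winning move.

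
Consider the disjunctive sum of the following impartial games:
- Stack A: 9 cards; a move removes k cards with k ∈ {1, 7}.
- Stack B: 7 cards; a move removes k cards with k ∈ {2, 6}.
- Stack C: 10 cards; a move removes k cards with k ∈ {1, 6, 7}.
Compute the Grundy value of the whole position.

2

For stack A, compute g(0), g(1), … with moves {1, 7}:
k:     0  1  2  3  4  5  6  7  8  9
g(k):  0  1  0  1  0  1  0  1  0  1
So g(9) = 1.
Grundy values for stack B (subtraction set {2, 6}):
g(0) = mex{} = 0
g(1) = mex{} = 0
g(2) = mex{0} = 1
g(3) = mex{0} = 1
g(4) = mex{1} = 0
g(5) = mex{1} = 0
g(6) = mex{0} = 1
g(7) = mex{0} = 1
So g(7) = 1.
For stack C, compute g(0), g(1), … with moves {1, 6, 7}:
k:     0  1  2  3  4  5  6  7  8  9 10
g(k):  0  1  0  1  0  1  2  3  2  3  2
So g(10) = 2.
By the Sprague-Grundy theorem, the Grundy value of a sum of independent games is the XOR of the component values.
Combined value = 1 ⊕ 1 ⊕ 2 = 2.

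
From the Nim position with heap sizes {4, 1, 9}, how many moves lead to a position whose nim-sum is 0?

Nim-sum: 4 XOR 1 XOR 9 = 12.
The overall nim-sum is X = 12. A heap of size p has a winning move iff p XOR X < p (reduce it to p XOR X).
  4: 4 XOR 12 = 8 ≥ 4 — no move.
  1: 1 XOR 12 = 13 ≥ 1 — no move.
  9: 9 XOR 12 = 5 < 9 — winning move (to 5).
That gives 1 winning move.

1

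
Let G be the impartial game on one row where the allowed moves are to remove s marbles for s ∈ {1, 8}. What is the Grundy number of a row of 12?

Build the Grundy sequence with g(k) = mex{g(k−s) : s ∈ {1, 8}, s ≤ k}:
g(0) = mex{} = 0
g(1) = mex{0} = 1
g(2) = mex{1} = 0
g(3) = mex{0} = 1
g(4) = mex{1} = 0
g(5) = mex{0} = 1
g(6) = mex{1} = 0
g(7) = mex{0} = 1
g(8) = mex{0,1} = 2
g(9) = mex{1,2} = 0
g(10) = mex{0} = 1
g(11) = mex{1} = 0
g(12) = mex{0} = 1
So g(12) = 1.

1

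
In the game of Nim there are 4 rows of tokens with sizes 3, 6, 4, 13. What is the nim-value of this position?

12

Nim-sum: 3 XOR 6 XOR 4 XOR 13 = 12.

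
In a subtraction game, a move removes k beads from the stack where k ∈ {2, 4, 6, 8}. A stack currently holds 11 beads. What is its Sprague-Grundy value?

Build the Grundy sequence with g(k) = mex{g(k−s) : s ∈ {2, 4, 6, 8}, s ≤ k}:
g(0) = mex{} = 0
g(1) = mex{} = 0
g(2) = mex{0} = 1
g(3) = mex{0} = 1
g(4) = mex{0,1} = 2
g(5) = mex{0,1} = 2
g(6) = mex{0,1,2} = 3
g(7) = mex{0,1,2} = 3
g(8) = mex{0,1,2,3} = 4
g(9) = mex{0,1,2,3} = 4
g(10) = mex{1,2,3,4} = 0
g(11) = mex{1,2,3,4} = 0
So g(11) = 0.

0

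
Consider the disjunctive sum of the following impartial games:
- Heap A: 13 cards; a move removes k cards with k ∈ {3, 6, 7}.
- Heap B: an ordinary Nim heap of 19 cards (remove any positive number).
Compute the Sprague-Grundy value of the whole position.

For heap A, compute g(0), g(1), … with moves {3, 6, 7}:
g(0) = mex{} = 0
g(1) = mex{} = 0
g(2) = mex{} = 0
g(3) = mex{0} = 1
g(4) = mex{0} = 1
g(5) = mex{0} = 1
g(6) = mex{0,1} = 2
g(7) = mex{0,1} = 2
g(8) = mex{0,1} = 2
g(9) = mex{0,1,2} = 3
g(10) = mex{1,2} = 0
g(11) = mex{1,2} = 0
g(12) = mex{1,2,3} = 0
g(13) = mex{0,2} = 1
So g(13) = 1.
Heap B is a plain Nim heap of size 19, so its Grundy value is 19.
The value of a disjunctive sum is the nim-sum of the parts.
Combined value = 1 XOR 19 = 18.

18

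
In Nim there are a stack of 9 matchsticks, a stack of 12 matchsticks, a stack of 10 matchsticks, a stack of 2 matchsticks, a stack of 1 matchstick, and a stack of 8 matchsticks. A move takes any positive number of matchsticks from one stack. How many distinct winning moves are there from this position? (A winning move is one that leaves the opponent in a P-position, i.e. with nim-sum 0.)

1

Nim-sum: 9 ⊕ 12 ⊕ 10 ⊕ 2 ⊕ 1 ⊕ 8 = 4.
The overall nim-sum is X = 4. A stack of size p has a winning move iff p XOR X < p (reduce it to p XOR X).
  9: 9 XOR 4 = 13 ≥ 9 — no move.
  12: 12 XOR 4 = 8 < 12 — winning move (to 8).
  10: 10 XOR 4 = 14 ≥ 10 — no move.
  2: 2 XOR 4 = 6 ≥ 2 — no move.
  1: 1 XOR 4 = 5 ≥ 1 — no move.
  8: 8 XOR 4 = 12 ≥ 8 — no move.
That gives 1 winning move.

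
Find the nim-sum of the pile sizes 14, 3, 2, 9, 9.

15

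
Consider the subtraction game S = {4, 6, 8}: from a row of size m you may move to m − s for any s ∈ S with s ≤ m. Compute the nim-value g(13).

0

Grundy values for subtraction set {4, 6, 8}:
k:     0  1  2  3  4  5  6  7  8  9 10 11 12 13
g(k):  0  0  0  0  1  1  1  1  2  2  2  2  0  0
So g(13) = 0.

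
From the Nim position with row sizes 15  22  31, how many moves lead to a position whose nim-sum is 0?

Write each in binary and XOR column by column:
  01111  (15)
  10110  (22)
  11111  (31)
  -----
  00110  (6)
The overall nim-sum is X = 6. A row of size p has a winning move iff p XOR X < p (reduce it to p XOR X).
  15: 15 XOR 6 = 9 < 15 — winning move (to 9).
  22: 22 XOR 6 = 16 < 22 — winning move (to 16).
  31: 31 XOR 6 = 25 < 31 — winning move (to 25).
That gives 3 winning moves.

3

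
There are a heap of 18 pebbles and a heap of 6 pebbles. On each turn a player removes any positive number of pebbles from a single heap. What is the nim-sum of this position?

Compute the nim-sum pairwise:
18 ^ 6 = 20

20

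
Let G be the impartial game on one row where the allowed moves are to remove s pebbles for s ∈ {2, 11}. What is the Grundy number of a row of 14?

0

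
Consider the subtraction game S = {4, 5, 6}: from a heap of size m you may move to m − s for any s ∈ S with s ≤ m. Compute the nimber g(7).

Build the Grundy sequence with g(k) = mex{g(k−s) : s ∈ {4, 5, 6}, s ≤ k}:
k:     0  1  2  3  4  5  6  7
g(k):  0  0  0  0  1  1  1  1
So g(7) = 1.

1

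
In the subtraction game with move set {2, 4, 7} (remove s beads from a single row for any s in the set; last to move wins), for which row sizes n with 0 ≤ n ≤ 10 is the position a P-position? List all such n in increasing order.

0, 1, 6, 9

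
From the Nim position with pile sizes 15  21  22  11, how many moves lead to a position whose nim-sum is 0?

3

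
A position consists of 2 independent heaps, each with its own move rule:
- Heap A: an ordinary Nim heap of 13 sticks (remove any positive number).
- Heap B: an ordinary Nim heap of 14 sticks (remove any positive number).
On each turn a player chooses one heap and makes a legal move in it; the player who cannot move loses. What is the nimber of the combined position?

3

Heap A is a plain Nim heap of size 13, so its Grundy value is 13.
Heap B is a plain Nim heap of size 14, so its Grundy value is 14.
By the Sprague-Grundy theorem, the Grundy value of a sum of independent games is the XOR of the component values.
Combined value = 13 XOR 14 = 3.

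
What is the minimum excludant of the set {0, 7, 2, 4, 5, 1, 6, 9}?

3

The values 0, 1, 2 are all present; 3 is the first non-negative integer missing from the set.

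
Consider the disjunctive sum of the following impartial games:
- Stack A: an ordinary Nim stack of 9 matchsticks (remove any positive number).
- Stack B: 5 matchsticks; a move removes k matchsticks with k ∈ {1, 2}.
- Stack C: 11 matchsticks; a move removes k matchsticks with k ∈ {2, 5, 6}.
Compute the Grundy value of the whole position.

11

Stack A is a plain Nim stack of size 9, so its Grundy value is 9.
For stack B, compute g(0), g(1), … with moves {1, 2}:
g(0) = mex{} = 0
g(1) = mex{0} = 1
g(2) = mex{0,1} = 2
g(3) = mex{1,2} = 0
g(4) = mex{0,2} = 1
g(5) = mex{0,1} = 2
So g(5) = 2.
Build the Grundy sequence for stack C with g(k) = mex{g(k−s) : s ∈ {2, 5, 6}, s ≤ k}:
g(0) = mex{} = 0
g(1) = mex{} = 0
g(2) = mex{0} = 1
g(3) = mex{0} = 1
g(4) = mex{1} = 0
g(5) = mex{0,1} = 2
g(6) = mex{0} = 1
g(7) = mex{0,1,2} = 3
g(8) = mex{1} = 0
g(9) = mex{0,1,3} = 2
g(10) = mex{0,2} = 1
g(11) = mex{1,2} = 0
So g(11) = 0.
The value of a disjunctive sum is the nim-sum of the parts.
Combined value = 9 XOR 2 XOR 0 = 11.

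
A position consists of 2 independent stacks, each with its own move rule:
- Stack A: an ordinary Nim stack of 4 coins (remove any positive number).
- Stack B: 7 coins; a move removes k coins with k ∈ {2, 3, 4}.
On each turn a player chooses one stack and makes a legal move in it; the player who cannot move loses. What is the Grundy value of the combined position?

4

Stack A is a plain Nim stack of size 4, so its Grundy value is 4.
Build the Grundy sequence for stack B with g(k) = mex{g(k−s) : s ∈ {2, 3, 4}, s ≤ k}:
g(0) = mex{} = 0
g(1) = mex{} = 0
g(2) = mex{0} = 1
g(3) = mex{0} = 1
g(4) = mex{0,1} = 2
g(5) = mex{0,1} = 2
g(6) = mex{1,2} = 0
g(7) = mex{1,2} = 0
So g(7) = 0.
By the Sprague-Grundy theorem, the Grundy value of a sum of independent games is the XOR of the component values.
Combined value = 4 XOR 0 = 4.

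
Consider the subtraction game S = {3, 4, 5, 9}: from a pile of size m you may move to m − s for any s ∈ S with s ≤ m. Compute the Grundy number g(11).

Build the Grundy sequence with g(k) = mex{g(k−s) : s ∈ {3, 4, 5, 9}, s ≤ k}:
k:     0  1  2  3  4  5  6  7  8  9 10 11
g(k):  0  0  0  1  1  1  2  2  0  3  3  1
So g(11) = 1.

1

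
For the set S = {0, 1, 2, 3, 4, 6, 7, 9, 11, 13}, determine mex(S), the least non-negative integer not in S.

The values 0, 1, 2, 3, 4 are all present; 5 is the first non-negative integer missing from the set.

5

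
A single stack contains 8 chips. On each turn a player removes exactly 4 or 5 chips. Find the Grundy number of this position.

Compute g(0), g(1), … for moves {4, 5}:
k:     0  1  2  3  4  5  6  7  8
g(k):  0  0  0  0  1  1  1  1  2
So g(8) = 2.

2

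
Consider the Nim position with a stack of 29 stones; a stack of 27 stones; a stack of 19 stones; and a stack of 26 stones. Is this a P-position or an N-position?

Nim-sum: 29 XOR 27 XOR 19 XOR 26 = 15.
The nim-sum is 15 ≠ 0, so this is an N-position: the player to move can win.

N-position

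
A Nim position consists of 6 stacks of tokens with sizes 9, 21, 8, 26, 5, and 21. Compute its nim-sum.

30

Compute the nim-sum pairwise:
9 ^ 21 = 28
28 ^ 8 = 20
20 ^ 26 = 14
14 ^ 5 = 11
11 ^ 21 = 30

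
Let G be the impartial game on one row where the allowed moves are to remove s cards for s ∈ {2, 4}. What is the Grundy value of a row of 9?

Build the Grundy sequence with g(k) = mex{g(k−s) : s ∈ {2, 4}, s ≤ k}:
k:     0  1  2  3  4  5  6  7  8  9
g(k):  0  0  1  1  2  2  0  0  1  1
So g(9) = 1.

1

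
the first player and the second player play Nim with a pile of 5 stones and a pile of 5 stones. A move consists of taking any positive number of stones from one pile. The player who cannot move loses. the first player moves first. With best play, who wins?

the second player wins

Compute the nim-sum pairwise:
5 XOR 5 = 0
The nim-sum is 0, so this is a P-position: the player to move is in a losing position under optimal play; the first player is about to move from it and so loses — the second player wins.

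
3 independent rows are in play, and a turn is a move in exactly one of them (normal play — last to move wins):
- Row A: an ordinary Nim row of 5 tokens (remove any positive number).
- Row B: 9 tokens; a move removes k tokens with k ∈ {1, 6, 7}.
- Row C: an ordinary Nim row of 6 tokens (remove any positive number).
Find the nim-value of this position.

0

Row A is a plain Nim row of size 5, so its Grundy value is 5.
Build the Grundy sequence for row B with g(k) = mex{g(k−s) : s ∈ {1, 6, 7}, s ≤ k}:
g(0) = mex{} = 0
g(1) = mex{0} = 1
g(2) = mex{1} = 0
g(3) = mex{0} = 1
g(4) = mex{1} = 0
g(5) = mex{0} = 1
g(6) = mex{0,1} = 2
g(7) = mex{0,1,2} = 3
g(8) = mex{0,1,3} = 2
g(9) = mex{0,1,2} = 3
So g(9) = 3.
Row C is a plain Nim row of size 6, so its Grundy value is 6.
The value of a disjunctive sum is the nim-sum of the parts.
Combined value = 5 XOR 3 XOR 6 = 0.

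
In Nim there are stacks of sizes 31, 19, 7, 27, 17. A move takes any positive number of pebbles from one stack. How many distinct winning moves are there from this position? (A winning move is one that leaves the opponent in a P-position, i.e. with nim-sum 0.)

5

Nim-sum: 31 XOR 19 XOR 7 XOR 27 XOR 17 = 1.
The overall nim-sum is X = 1. A stack of size p has a winning move iff p XOR X < p (reduce it to p XOR X).
  31: 31 XOR 1 = 30 < 31 — winning move (to 30).
  19: 19 XOR 1 = 18 < 19 — winning move (to 18).
  7: 7 XOR 1 = 6 < 7 — winning move (to 6).
  27: 27 XOR 1 = 26 < 27 — winning move (to 26).
  17: 17 XOR 1 = 16 < 17 — winning move (to 16).
That gives 5 winning moves.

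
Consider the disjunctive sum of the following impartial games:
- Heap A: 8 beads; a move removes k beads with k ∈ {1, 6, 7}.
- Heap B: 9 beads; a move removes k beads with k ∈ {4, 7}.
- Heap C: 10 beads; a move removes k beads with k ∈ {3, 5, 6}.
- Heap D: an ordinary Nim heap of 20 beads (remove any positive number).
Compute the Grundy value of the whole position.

Build the Grundy sequence for heap A with g(k) = mex{g(k−s) : s ∈ {1, 6, 7}, s ≤ k}:
g(0) = mex{} = 0
g(1) = mex{0} = 1
g(2) = mex{1} = 0
g(3) = mex{0} = 1
g(4) = mex{1} = 0
g(5) = mex{0} = 1
g(6) = mex{0,1} = 2
g(7) = mex{0,1,2} = 3
g(8) = mex{0,1,3} = 2
So g(8) = 2.
Build the Grundy sequence for heap B with g(k) = mex{g(k−s) : s ∈ {4, 7}, s ≤ k}:
g(0) = mex{} = 0
g(1) = mex{} = 0
g(2) = mex{} = 0
g(3) = mex{} = 0
g(4) = mex{0} = 1
g(5) = mex{0} = 1
g(6) = mex{0} = 1
g(7) = mex{0} = 1
g(8) = mex{0,1} = 2
g(9) = mex{0,1} = 2
So g(9) = 2.
Build the Grundy sequence for heap C with g(k) = mex{g(k−s) : s ∈ {3, 5, 6}, s ≤ k}:
g(0) = mex{} = 0
g(1) = mex{} = 0
g(2) = mex{} = 0
g(3) = mex{0} = 1
g(4) = mex{0} = 1
g(5) = mex{0} = 1
g(6) = mex{0,1} = 2
g(7) = mex{0,1} = 2
g(8) = mex{0,1} = 2
g(9) = mex{1,2} = 0
g(10) = mex{1,2} = 0
So g(10) = 0.
Heap D is a plain Nim heap of size 20, so its Grundy value is 20.
The value of a disjunctive sum is the nim-sum of the parts.
Combined value = 2 ⊕ 2 ⊕ 0 ⊕ 20 = 20.

20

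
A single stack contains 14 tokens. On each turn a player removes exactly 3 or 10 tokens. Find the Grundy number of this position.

0

Grundy values for subtraction set {3, 10}:
k:     0  1  2  3  4  5  6  7  8  9 10 11 12 13 14
g(k):  0  0  0  1  1  1  0  0  0  1  1  1  2  0  0
So g(14) = 0.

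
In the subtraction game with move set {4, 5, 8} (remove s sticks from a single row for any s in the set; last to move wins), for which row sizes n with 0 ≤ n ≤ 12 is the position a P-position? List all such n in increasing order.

0, 1, 2, 3, 12

Grundy values for subtraction set {4, 5, 8}:
g(0) = mex{} = 0
g(1) = mex{} = 0
g(2) = mex{} = 0
g(3) = mex{} = 0
g(4) = mex{0} = 1
g(5) = mex{0} = 1
g(6) = mex{0} = 1
g(7) = mex{0} = 1
g(8) = mex{0,1} = 2
g(9) = mex{0,1} = 2
g(10) = mex{0,1} = 2
g(11) = mex{0,1} = 2
g(12) = mex{1,2} = 0
The P-positions (g = 0) in 0..12 are 0, 1, 2, 3, 12.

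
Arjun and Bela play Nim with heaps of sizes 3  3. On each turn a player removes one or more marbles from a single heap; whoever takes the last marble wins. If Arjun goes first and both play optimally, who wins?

Write each in binary and XOR column by column:
  11  (3)
  11  (3)
  --
  00  (0)
The nim-sum is 0, so this is a P-position: the player to move is in a losing position under optimal play; Arjun is about to move from it and so loses — Bela wins.

Bela wins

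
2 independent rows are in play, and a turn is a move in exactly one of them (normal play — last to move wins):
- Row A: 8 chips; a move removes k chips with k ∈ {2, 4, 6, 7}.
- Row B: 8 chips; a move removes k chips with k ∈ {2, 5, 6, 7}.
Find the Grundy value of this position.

6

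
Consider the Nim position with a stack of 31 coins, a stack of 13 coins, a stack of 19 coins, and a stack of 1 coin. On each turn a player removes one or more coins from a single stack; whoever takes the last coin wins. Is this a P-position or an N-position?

P-position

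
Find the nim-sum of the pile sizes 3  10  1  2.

Compute the nim-sum pairwise:
3 ^ 10 = 9
9 ^ 1 = 8
8 ^ 2 = 10

10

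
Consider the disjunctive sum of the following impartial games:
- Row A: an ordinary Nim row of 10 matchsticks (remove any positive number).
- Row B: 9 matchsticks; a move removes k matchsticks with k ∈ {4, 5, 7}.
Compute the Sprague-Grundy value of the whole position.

Row A is a plain Nim row of size 10, so its Grundy value is 10.
Grundy values for row B (subtraction set {4, 5, 7}):
g(0) = mex{} = 0
g(1) = mex{} = 0
g(2) = mex{} = 0
g(3) = mex{} = 0
g(4) = mex{0} = 1
g(5) = mex{0} = 1
g(6) = mex{0} = 1
g(7) = mex{0} = 1
g(8) = mex{0,1} = 2
g(9) = mex{0,1} = 2
So g(9) = 2.
The value of a disjunctive sum is the nim-sum of the parts.
Combined value = 10 ⊕ 2 = 8.

8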